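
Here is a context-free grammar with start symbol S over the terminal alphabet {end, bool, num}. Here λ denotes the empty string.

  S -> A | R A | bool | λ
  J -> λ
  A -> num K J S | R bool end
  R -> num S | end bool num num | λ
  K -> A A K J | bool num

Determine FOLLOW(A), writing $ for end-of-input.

{$, bool, end, num}

FIRST(J): from J->λ we get {λ}. So FIRST(J) = {λ}.
FIRST(R): from R->num S we get {num}; from R->end bool num num we get {end}; from R->λ we get {λ}. So FIRST(R) = {λ, end, num}.
FIRST(A): from A->num K J S we get {num}; from A->R bool end we get {bool, end, num}. So FIRST(A) = {bool, end, num}.
FIRST(S): from S->A we get {bool, end, num}; from S->R A we get {bool, end, num}; from S->bool we get {bool}; from S->λ we get {λ}. So FIRST(S) = {λ, bool, end, num}.
FIRST(K): from K->A A K J we get {bool, end, num}; from K->bool num we get {bool}. So FIRST(K) = {bool, end, num}.
FOLLOW(S) includes $ since S is the start symbol.
FOLLOW(R): in S->R A, R is followed by A with FIRST {bool, end, num}; in A->R bool end, R is followed by bool end with FIRST {bool}. Thus FOLLOW(R) = {bool, end, num}.
FOLLOW(S): in A->num K J S, the suffix after S is empty, so FOLLOW(S) ⊇ FOLLOW(A) = {$, bool, end, num}; in R->num S, the suffix after S is empty, so FOLLOW(S) ⊇ FOLLOW(R) = {bool, end, num}. Thus FOLLOW(S) = {$, bool, end, num}.
FOLLOW(A): in S->A, the suffix after A is empty, so FOLLOW(A) ⊇ FOLLOW(S) = {$, bool, end, num}; in S->R A, the suffix after A is empty, so FOLLOW(A) ⊇ FOLLOW(S) = {$, bool, end, num}; in K->A A K J (occurrence 1), A is followed by A K J with FIRST {bool, end, num}; in K->A A K J (occurrence 2), A is followed by K J with FIRST {bool, end, num}. Thus FOLLOW(A) = {$, bool, end, num}.
FOLLOW(K): in A->num K J S, K is followed by J S with FIRST {λ, bool, end, num}; in A->num K J S, the suffix after K is nullable, so FOLLOW(K) ⊇ FOLLOW(A) = {$, bool, end, num}; in K->A A K J, K is followed by J with FIRST {λ}; in K->A A K J, the suffix after K is nullable (adds nothing new). Thus FOLLOW(K) = {$, bool, end, num}.
FOLLOW(J): in A->num K J S, J is followed by S with FIRST {λ, bool, end, num}; in A->num K J S, the suffix after J is nullable, so FOLLOW(J) ⊇ FOLLOW(A) = {$, bool, end, num}; in K->A A K J, the suffix after J is empty, so FOLLOW(J) ⊇ FOLLOW(K) = {$, bool, end, num}. Thus FOLLOW(J) = {$, bool, end, num}.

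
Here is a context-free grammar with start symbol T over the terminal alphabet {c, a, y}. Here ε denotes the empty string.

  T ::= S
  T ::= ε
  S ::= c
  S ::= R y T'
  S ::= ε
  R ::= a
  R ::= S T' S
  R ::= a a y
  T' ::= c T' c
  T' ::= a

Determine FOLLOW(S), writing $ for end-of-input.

FIRST(T'): from T'::=c T' c we get {c}; from T'::=a we get {a}. So FIRST(T') = {a, c}.
FIRST(T): from T::=S we get {ε, a, c}; from T::=ε we get {ε}. So FIRST(T) = {ε, a, c}.
FIRST(S): from S::=c we get {c}; from S::=R y T' we get {a, c}; from S::=ε we get {ε}. So FIRST(S) = {ε, a, c}.
FIRST(R): from R::=a we get {a}; from R::=S T' S we get {a, c}; from R::=a a y we get {a}. So FIRST(R) = {a, c}.
FOLLOW(T) includes $ since T is the start symbol.
FOLLOW(T): T appears on no right-hand side. Thus FOLLOW(T) = {$}.
FOLLOW(R): in S::=R y T', R is followed by y T' with FIRST {y}. Thus FOLLOW(R) = {y}.
FOLLOW(S): in T::=S, the suffix after S is empty, so FOLLOW(S) ⊇ FOLLOW(T) = {$}; in R::=S T' S (occurrence 1), S is followed by T' S with FIRST {a, c}; in R::=S T' S (occurrence 2), the suffix after S is empty, so FOLLOW(S) ⊇ FOLLOW(R) = {y}. Thus FOLLOW(S) = {$, a, c, y}.
FOLLOW(T'): in S::=R y T', the suffix after T' is empty, so FOLLOW(T') ⊇ FOLLOW(S) = {$, a, c, y}; in R::=S T' S, T' is followed by S with FIRST {ε, a, c}; in R::=S T' S, the suffix after T' is nullable, so FOLLOW(T') ⊇ FOLLOW(R) = {y}; in T'::=c T' c, T' is followed by c with FIRST {c}. Thus FOLLOW(T') = {$, a, c, y}.

{$, a, c, y}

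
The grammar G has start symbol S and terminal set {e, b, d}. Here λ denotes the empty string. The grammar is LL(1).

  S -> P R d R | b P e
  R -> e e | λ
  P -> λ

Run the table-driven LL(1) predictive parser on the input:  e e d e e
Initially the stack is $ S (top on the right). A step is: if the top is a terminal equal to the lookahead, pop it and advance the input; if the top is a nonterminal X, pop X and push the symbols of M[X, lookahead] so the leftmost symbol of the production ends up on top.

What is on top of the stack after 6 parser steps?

step 1: stack=$ S  input=e e d e e $  — expand S -> P R d R
step 2: stack=$ R d R P  input=e e d e e $  — expand P -> λ
step 3: stack=$ R d R  input=e e d e e $  — expand R -> e e
step 4: stack=$ R d e e  input=e e d e e $  — match e
step 5: stack=$ R d e  input=e d e e $  — match e
step 6: stack=$ R d  input=d e e $  — match d
Stack after step 6: $ R (top = R).

R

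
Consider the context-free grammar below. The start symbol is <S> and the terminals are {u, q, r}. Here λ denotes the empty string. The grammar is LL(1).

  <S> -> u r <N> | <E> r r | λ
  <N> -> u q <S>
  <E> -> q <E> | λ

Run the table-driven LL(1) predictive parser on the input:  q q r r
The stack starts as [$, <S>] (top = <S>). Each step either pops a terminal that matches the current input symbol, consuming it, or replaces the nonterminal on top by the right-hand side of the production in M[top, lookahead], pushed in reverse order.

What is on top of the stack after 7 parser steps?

r

step 1: stack=$ <S>  input=q q r r $  — expand <S> -> <E> r r
step 2: stack=$ r r <E>  input=q q r r $  — expand <E> -> q <E>
step 3: stack=$ r r <E> q  input=q q r r $  — match q
step 4: stack=$ r r <E>  input=q r r $  — expand <E> -> q <E>
step 5: stack=$ r r <E> q  input=q r r $  — match q
step 6: stack=$ r r <E>  input=r r $  — expand <E> -> λ
step 7: stack=$ r r  input=r r $  — match r
Stack after step 7: $ r (top = r).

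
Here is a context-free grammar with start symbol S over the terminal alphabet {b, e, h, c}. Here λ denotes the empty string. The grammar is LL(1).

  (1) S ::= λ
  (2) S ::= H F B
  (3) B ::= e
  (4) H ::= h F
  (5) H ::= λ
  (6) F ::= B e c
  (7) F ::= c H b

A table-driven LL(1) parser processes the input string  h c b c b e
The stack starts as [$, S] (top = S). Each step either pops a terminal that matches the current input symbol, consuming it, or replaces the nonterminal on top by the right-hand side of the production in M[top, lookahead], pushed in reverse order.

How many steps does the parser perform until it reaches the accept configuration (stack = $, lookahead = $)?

13

step 1: stack=$ S  input=h c b c b e $  — expand S ::= H F B
step 2: stack=$ B F H  input=h c b c b e $  — expand H ::= h F
step 3: stack=$ B F F h  input=h c b c b e $  — match h
step 4: stack=$ B F F  input=c b c b e $  — expand F ::= c H b
step 5: stack=$ B F b H c  input=c b c b e $  — match c
step 6: stack=$ B F b H  input=b c b e $  — expand H ::= λ
step 7: stack=$ B F b  input=b c b e $  — match b
step 8: stack=$ B F  input=c b e $  — expand F ::= c H b
step 9: stack=$ B b H c  input=c b e $  — match c
step 10: stack=$ B b H  input=b e $  — expand H ::= λ
step 11: stack=$ B b  input=b e $  — match b
step 12: stack=$ B  input=e $  — expand B ::= e
step 13: stack=$ e  input=e $  — match e
Accept reached after 13 steps.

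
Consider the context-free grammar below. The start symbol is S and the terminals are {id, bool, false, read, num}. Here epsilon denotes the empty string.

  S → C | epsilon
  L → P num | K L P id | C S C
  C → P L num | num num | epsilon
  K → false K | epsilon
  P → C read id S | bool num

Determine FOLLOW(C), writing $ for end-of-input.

FIRST(K) = {epsilon, false}
FIRST(S) = {epsilon, bool, num, read}  (via C)
FIRST(L) = {epsilon, bool, false, num, read}  (via P num, K L P id, C S C)
FIRST(C) = {epsilon, bool, num, read}  (via P L num)
FIRST(P) = {bool, num, read}  (via C read id S)
FOLLOW(S) includes $ since S is the start symbol.
FOLLOW(L): in L→K L P id, L is followed by P id with FIRST {bool, num, read}; in C→P L num, L is followed by num with FIRST {num}. Thus FOLLOW(L) = {bool, num, read}.
FOLLOW(K): in L→K L P id, K is followed by L P id with FIRST {bool, false, num, read}; in K→false K, the suffix after K is empty (adds nothing new). Thus FOLLOW(K) = {bool, false, num, read}.
FOLLOW(P): in L→P num, P is followed by num with FIRST {num}; in L→K L P id, P is followed by id with FIRST {id}; in C→P L num, P is followed by L num with FIRST {bool, false, num, read}. Thus FOLLOW(P) = {bool, false, id, num, read}.
FOLLOW(S): in L→C S C, S is followed by C with FIRST {epsilon, bool, num, read}; in L→C S C, the suffix after S is nullable, so FOLLOW(S) ⊇ FOLLOW(L) = {bool, num, read}; in P→C read id S, the suffix after S is empty, so FOLLOW(S) ⊇ FOLLOW(P) = {bool, false, id, num, read}. Thus FOLLOW(S) = {$, bool, false, id, num, read}.
FOLLOW(C): in S→C, the suffix after C is empty, so FOLLOW(C) ⊇ FOLLOW(S) = {$, bool, false, id, num, read}; in L→C S C (occurrence 1), C is followed by S C with FIRST {epsilon, bool, num, read}; in L→C S C (occurrence 1), the suffix after C is nullable, so FOLLOW(C) ⊇ FOLLOW(L) = {bool, num, read}; in L→C S C (occurrence 2), the suffix after C is empty, so FOLLOW(C) ⊇ FOLLOW(L) = {bool, num, read}; in P→C read id S, C is followed by read id S with FIRST {read}. Thus FOLLOW(C) = {$, bool, false, id, num, read}.

{$, bool, false, id, num, read}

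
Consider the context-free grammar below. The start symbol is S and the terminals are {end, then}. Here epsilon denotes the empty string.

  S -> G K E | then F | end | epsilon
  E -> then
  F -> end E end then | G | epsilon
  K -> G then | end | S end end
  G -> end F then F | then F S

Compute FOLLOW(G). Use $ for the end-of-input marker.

FIRST(E) = {then}
FIRST(G) = {end, then}
FIRST(S) = {epsilon, end, then}  (via G K E)
FIRST(F) = {epsilon, end, then}  (via G)
FIRST(K) = {end, then}  (via G then, S end end)
FOLLOW(S) includes $ since S is the start symbol.
FOLLOW(K): in S->G K E, K is followed by E with FIRST {then}. Thus FOLLOW(K) = {then}.
FOLLOW(S): in K->S end end, S is followed by end end with FIRST {end}; in G->then F S, the suffix after S is empty, so FOLLOW(S) ⊇ FOLLOW(G) = {$, end, then}. Thus FOLLOW(S) = {$, end, then}.
FOLLOW(E): in S->G K E, the suffix after E is empty, so FOLLOW(E) ⊇ FOLLOW(S) = {$, end, then}; in F->end E end then, E is followed by end then with FIRST {end}. Thus FOLLOW(E) = {$, end, then}.
FOLLOW(F): in S->then F, the suffix after F is empty, so FOLLOW(F) ⊇ FOLLOW(S) = {$, end, then}; in G->end F then F (occurrence 1), F is followed by then F with FIRST {then}; in G->end F then F (occurrence 2), the suffix after F is empty, so FOLLOW(F) ⊇ FOLLOW(G) = {$, end, then}; in G->then F S, F is followed by S with FIRST {epsilon, end, then}; in G->then F S, the suffix after F is nullable, so FOLLOW(F) ⊇ FOLLOW(G) = {$, end, then}. Thus FOLLOW(F) = {$, end, then}.
FOLLOW(G): in S->G K E, G is followed by K E with FIRST {end, then}; in F->G, the suffix after G is empty, so FOLLOW(G) ⊇ FOLLOW(F) = {$, end, then}; in K->G then, G is followed by then with FIRST {then}. Thus FOLLOW(G) = {$, end, then}.

{$, end, then}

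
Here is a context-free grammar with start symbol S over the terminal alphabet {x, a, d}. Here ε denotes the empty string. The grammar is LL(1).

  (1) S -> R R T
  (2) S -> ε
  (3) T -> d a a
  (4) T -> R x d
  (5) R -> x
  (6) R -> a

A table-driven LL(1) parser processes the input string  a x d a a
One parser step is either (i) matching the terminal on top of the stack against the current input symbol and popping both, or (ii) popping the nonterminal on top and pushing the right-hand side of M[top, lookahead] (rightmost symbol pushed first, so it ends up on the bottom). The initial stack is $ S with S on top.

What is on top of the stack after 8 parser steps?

step 1: stack=$ S  input=a x d a a $  — expand S -> R R T
step 2: stack=$ T R R  input=a x d a a $  — expand R -> a
step 3: stack=$ T R a  input=a x d a a $  — match a
step 4: stack=$ T R  input=x d a a $  — expand R -> x
step 5: stack=$ T x  input=x d a a $  — match x
step 6: stack=$ T  input=d a a $  — expand T -> d a a
step 7: stack=$ a a d  input=d a a $  — match d
step 8: stack=$ a a  input=a a $  — match a
Stack after step 8: $ a (top = a).

a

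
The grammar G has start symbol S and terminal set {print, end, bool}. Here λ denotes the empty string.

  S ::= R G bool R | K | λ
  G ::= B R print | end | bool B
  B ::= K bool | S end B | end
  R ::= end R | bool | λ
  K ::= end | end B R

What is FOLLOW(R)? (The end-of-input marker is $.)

FIRST(R): from R::=end R we get {end}; from R::=bool we get {bool}; from R::=λ we get {λ}. So FIRST(R) = {λ, bool, end}.
FIRST(K): from K::=end we get {end}; from K::=end B R we get {end}. So FIRST(K) = {end}.
FIRST(S): from S::=R G bool R we get {bool, end}; from S::=K we get {end}; from S::=λ we get {λ}. So FIRST(S) = {λ, bool, end}.
FIRST(B): from B::=K bool we get {end}; from B::=S end B we get {bool, end}; from B::=end we get {end}. So FIRST(B) = {bool, end}.
FIRST(G): from G::=B R print we get {bool, end}; from G::=end we get {end}; from G::=bool B we get {bool}. So FIRST(G) = {bool, end}.
FOLLOW(S) includes $ since S is the start symbol.
FOLLOW(S): in B::=S end B, S is followed by end B with FIRST {end}. Thus FOLLOW(S) = {$, end}.
FOLLOW(G): in S::=R G bool R, G is followed by bool R with FIRST {bool}. Thus FOLLOW(G) = {bool}.
FOLLOW(K): in S::=K, the suffix after K is empty, so FOLLOW(K) ⊇ FOLLOW(S) = {$, end}; in B::=K bool, K is followed by bool with FIRST {bool}. Thus FOLLOW(K) = {$, bool, end}.
FOLLOW(B): in G::=B R print, B is followed by R print with FIRST {bool, end, print}; in G::=bool B, the suffix after B is empty, so FOLLOW(B) ⊇ FOLLOW(G) = {bool}; in B::=S end B, the suffix after B is empty (adds nothing new); in K::=end B R, B is followed by R with FIRST {λ, bool, end}; in K::=end B R, the suffix after B is nullable, so FOLLOW(B) ⊇ FOLLOW(K) = {$, bool, end}. Thus FOLLOW(B) = {$, bool, end, print}.
FOLLOW(R): in S::=R G bool R (occurrence 1), R is followed by G bool R with FIRST {bool, end}; in S::=R G bool R (occurrence 2), the suffix after R is empty, so FOLLOW(R) ⊇ FOLLOW(S) = {$, end}; in G::=B R print, R is followed by print with FIRST {print}; in R::=end R, the suffix after R is empty (adds nothing new); in K::=end B R, the suffix after R is empty, so FOLLOW(R) ⊇ FOLLOW(K) = {$, bool, end}. Thus FOLLOW(R) = {$, bool, end, print}.

{$, bool, end, print}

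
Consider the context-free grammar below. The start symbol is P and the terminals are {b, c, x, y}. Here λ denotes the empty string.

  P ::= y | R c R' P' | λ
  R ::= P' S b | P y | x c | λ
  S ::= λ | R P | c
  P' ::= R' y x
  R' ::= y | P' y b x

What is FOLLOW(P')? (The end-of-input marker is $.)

FIRST(P) = {λ, c, x, y}  (via R c R' P')
FIRST(R) = {λ, c, x, y}  (via P' S b, P y)
FIRST(S) = {λ, c, x, y}  (via R P)
FIRST(P') = {y}  (via R' y x)
FIRST(R') = {y}  (via P' y b x)
FOLLOW(P) includes $ since P is the start symbol.
FOLLOW(S): in R::=P' S b, S is followed by b with FIRST {b}. Thus FOLLOW(S) = {b}.
FOLLOW(P): in R::=P y, P is followed by y with FIRST {y}; in S::=R P, the suffix after P is empty, so FOLLOW(P) ⊇ FOLLOW(S) = {b}. Thus FOLLOW(P) = {$, b, y}.
FOLLOW(R): in P::=R c R' P', R is followed by c R' P' with FIRST {c}; in S::=R P, R is followed by P with FIRST {λ, c, x, y}; in S::=R P, the suffix after R is nullable, so FOLLOW(R) ⊇ FOLLOW(S) = {b}. Thus FOLLOW(R) = {b, c, x, y}.
FOLLOW(P'): in P::=R c R' P', the suffix after P' is empty, so FOLLOW(P') ⊇ FOLLOW(P) = {$, b, y}; in R::=P' S b, P' is followed by S b with FIRST {b, c, x, y}; in R'::=P' y b x, P' is followed by y b x with FIRST {y}. Thus FOLLOW(P') = {$, b, c, x, y}.
FOLLOW(R'): in P::=R c R' P', R' is followed by P' with FIRST {y}; in P'::=R' y x, R' is followed by y x with FIRST {y}. Thus FOLLOW(R') = {y}.

{$, b, c, x, y}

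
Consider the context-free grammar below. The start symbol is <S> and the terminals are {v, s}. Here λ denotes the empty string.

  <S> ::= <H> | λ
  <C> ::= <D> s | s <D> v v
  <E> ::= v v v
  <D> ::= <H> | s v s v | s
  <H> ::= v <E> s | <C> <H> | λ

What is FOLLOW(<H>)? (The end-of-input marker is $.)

FIRST(<E>) = {v}
FIRST(<S>) = {λ, s, v}  (via <H>)
FIRST(<C>) = {s, v}  (via <D> s)
FIRST(<H>) = {λ, s, v}  (via <C> <H>)
FIRST(<D>) = {λ, s, v}  (via <H>)
FOLLOW(<S>) includes $ since <S> is the start symbol.
FOLLOW(<S>): <S> appears on no right-hand side. Thus FOLLOW(<S>) = {$}.
FOLLOW(<E>): in <H>::=v <E> s, <E> is followed by s with FIRST {s}. Thus FOLLOW(<E>) = {s}.
FOLLOW(<D>): in <C>::=<D> s, <D> is followed by s with FIRST {s}; in <C>::=s <D> v v, <D> is followed by v v with FIRST {v}. Thus FOLLOW(<D>) = {s, v}.
FOLLOW(<H>): in <S>::=<H>, the suffix after <H> is empty, so FOLLOW(<H>) ⊇ FOLLOW(<S>) = {$}; in <D>::=<H>, the suffix after <H> is empty, so FOLLOW(<H>) ⊇ FOLLOW(<D>) = {s, v}; in <H>::=<C> <H>, the suffix after <H> is empty (adds nothing new). Thus FOLLOW(<H>) = {$, s, v}.
FOLLOW(<C>): in <H>::=<C> <H>, <C> is followed by <H> with FIRST {λ, s, v}; in <H>::=<C> <H>, the suffix after <C> is nullable, so FOLLOW(<C>) ⊇ FOLLOW(<H>) = {$, s, v}. Thus FOLLOW(<C>) = {$, s, v}.

{$, s, v}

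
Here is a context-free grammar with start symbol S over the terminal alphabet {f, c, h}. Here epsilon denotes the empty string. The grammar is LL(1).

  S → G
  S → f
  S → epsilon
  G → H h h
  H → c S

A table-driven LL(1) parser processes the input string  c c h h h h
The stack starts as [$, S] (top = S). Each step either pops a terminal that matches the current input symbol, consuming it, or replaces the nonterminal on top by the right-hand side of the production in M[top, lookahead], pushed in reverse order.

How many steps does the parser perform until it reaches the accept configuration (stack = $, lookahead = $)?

      Stack          Input          Action
   1  $ S            c c h h h h $  expand S → G
   2  $ G            c c h h h h $  expand G → H h h
   3  $ h h H        c c h h h h $  expand H → c S
   4  $ h h S c      c c h h h h $  match c
   5  $ h h S        c h h h h $    expand S → G
   6  $ h h G        c h h h h $    expand G → H h h
   7  $ h h h h H    c h h h h $    expand H → c S
   8  $ h h h h S c  c h h h h $    match c
   9  $ h h h h S    h h h h $      expand S → epsilon
  10  $ h h h h      h h h h $      match h
  11  $ h h h        h h h $        match h
  12  $ h h          h h $          match h
  13  $ h            h $            match h
Accept reached after 13 steps.

13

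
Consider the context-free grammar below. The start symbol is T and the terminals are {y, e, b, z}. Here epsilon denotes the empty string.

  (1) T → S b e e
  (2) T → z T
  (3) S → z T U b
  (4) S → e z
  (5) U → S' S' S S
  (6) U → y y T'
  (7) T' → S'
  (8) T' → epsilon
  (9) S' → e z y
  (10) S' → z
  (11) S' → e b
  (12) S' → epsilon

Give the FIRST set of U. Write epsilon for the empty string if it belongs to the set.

{e, y, z}

FIRST(S) = {e, z}
FIRST(S') = {epsilon, e, z}
FIRST(T) = {e, z}  (via S b e e)
FIRST(U) = {e, y, z}  (via S' S' S S)
FIRST(T') = {epsilon, e, z}  (via S')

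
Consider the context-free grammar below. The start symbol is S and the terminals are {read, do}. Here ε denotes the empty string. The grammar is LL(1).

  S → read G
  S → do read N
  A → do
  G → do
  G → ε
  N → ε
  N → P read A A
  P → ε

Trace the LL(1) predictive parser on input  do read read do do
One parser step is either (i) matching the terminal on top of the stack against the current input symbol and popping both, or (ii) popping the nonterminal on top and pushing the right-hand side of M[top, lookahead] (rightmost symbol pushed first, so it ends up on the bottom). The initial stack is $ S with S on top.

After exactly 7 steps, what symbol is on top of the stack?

do

step 1: stack=$ S  input=do read read do do $  — expand S → do read N
step 2: stack=$ N read do  input=do read read do do $  — match do
step 3: stack=$ N read  input=read read do do $  — match read
step 4: stack=$ N  input=read do do $  — expand N → P read A A
step 5: stack=$ A A read P  input=read do do $  — expand P → ε
step 6: stack=$ A A read  input=read do do $  — match read
step 7: stack=$ A A  input=do do $  — expand A → do
Stack after step 7: $ A do (top = do).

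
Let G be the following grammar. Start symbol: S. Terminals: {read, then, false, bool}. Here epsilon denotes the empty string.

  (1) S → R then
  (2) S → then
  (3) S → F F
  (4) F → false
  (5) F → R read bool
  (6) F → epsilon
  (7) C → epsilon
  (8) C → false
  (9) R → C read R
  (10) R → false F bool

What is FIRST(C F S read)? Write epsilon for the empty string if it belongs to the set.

{false, read, then}

FIRST(C): from C→epsilon we get {epsilon}; from C→false we get {false}. So FIRST(C) = {epsilon, false}.
FIRST(R): from R→C read R we get {false, read}; from R→false F bool we get {false}. So FIRST(R) = {false, read}.
FIRST(F): from F→false we get {false}; from F→R read bool we get {false, read}; from F→epsilon we get {epsilon}. So FIRST(F) = {epsilon, false, read}.
FIRST(S): from S→R then we get {false, read}; from S→then we get {then}; from S→F F we get {epsilon, false, read}. So FIRST(S) = {epsilon, false, read, then}.
FIRST(C F S read): take FIRST of each symbol in turn, carrying on past any symbol whose FIRST contains epsilon; result {false, read, then}.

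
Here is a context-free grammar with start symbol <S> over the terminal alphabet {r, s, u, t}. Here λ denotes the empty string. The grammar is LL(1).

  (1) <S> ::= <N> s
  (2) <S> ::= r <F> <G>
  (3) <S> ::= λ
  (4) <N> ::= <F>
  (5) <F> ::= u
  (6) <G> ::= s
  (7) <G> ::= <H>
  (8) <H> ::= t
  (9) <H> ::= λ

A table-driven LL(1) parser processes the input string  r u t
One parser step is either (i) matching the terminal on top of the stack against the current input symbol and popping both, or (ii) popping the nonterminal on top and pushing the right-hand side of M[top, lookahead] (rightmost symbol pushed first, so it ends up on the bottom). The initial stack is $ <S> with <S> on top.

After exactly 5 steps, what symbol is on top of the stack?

     Stack        Input    Action
  1  $ <S>        r u t $  expand <S> ::= r <F> <G>
  2  $ <G> <F> r  r u t $  match r
  3  $ <G> <F>    u t $    expand <F> ::= u
  4  $ <G> u      u t $    match u
  5  $ <G>        t $      expand <G> ::= <H>
Stack after step 5: $ <H> (top = <H>).

<H>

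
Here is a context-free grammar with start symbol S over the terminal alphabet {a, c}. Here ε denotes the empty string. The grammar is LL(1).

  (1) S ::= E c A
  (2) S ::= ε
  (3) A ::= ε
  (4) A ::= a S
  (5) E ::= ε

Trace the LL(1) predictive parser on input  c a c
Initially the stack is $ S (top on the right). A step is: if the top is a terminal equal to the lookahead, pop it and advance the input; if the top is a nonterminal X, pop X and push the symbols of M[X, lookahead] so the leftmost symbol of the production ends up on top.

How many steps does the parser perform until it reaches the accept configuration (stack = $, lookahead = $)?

9

     Stack    Input    Action
  1  $ S      c a c $  expand S ::= E c A
  2  $ A c E  c a c $  expand E ::= ε
  3  $ A c    c a c $  match c
  4  $ A      a c $    expand A ::= a S
  5  $ S a    a c $    match a
  6  $ S      c $      expand S ::= E c A
  7  $ A c E  c $      expand E ::= ε
  8  $ A c    c $      match c
  9  $ A      $        expand A ::= ε
Accept reached after 9 steps.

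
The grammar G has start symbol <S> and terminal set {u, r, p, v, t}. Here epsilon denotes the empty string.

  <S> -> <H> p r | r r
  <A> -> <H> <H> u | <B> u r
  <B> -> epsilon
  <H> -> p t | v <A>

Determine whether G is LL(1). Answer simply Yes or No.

Yes

FIRST(<S>) = {p, r, v}
FIRST(<A>) = {p, u, v}
FIRST(<B>) = {epsilon}
FIRST(<H>) = {p, v}
FOLLOW(<S>) = {$}
FOLLOW(<A>) = {p, u, v}
FOLLOW(<B>) = {u}
FOLLOW(<H>) = {p, u, v}
Each cell of M receives at most one production.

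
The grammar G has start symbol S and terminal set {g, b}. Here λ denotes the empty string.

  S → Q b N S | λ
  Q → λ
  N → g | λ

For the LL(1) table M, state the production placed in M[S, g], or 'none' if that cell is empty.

none

FIRST(Q) = {λ}
FIRST(N) = {λ, g}
FIRST(S) = {λ, b}  (via Q b N S)
FOLLOW(S) includes $ since S is the start symbol.
FOLLOW(S): in S→Q b N S, the suffix after S is empty (adds nothing new). Thus FOLLOW(S) = {$}.
For S → Q b N S: FIRST(Q b N S) = {b}, so it goes in M[S, t] for t ∈ {b}.
For S → λ: FIRST(λ) = {λ}, so it goes in M[S, t] for t ∈ {}; since λ ∈ FIRST, also for every t ∈ FOLLOW(S) = {$}.
None of these place a production in M[S, g].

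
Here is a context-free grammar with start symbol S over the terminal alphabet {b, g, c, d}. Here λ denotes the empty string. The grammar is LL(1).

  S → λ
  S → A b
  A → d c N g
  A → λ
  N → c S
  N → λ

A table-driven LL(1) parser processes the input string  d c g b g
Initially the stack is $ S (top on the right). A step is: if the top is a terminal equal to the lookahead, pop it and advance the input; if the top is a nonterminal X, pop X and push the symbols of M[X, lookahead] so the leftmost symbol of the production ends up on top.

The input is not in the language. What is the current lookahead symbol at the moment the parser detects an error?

g

step 1: stack=$ S  input=d c g b g $  — expand S → A b
step 2: stack=$ b A  input=d c g b g $  — expand A → d c N g
step 3: stack=$ b g N c d  input=d c g b g $  — match d
step 4: stack=$ b g N c  input=c g b g $  — match c
step 5: stack=$ b g N  input=g b g $  — expand N → λ
step 6: stack=$ b g  input=g b g $  — match g
step 7: stack=$ b  input=b g $  — match b
step 8: stack=$  input=g $  — error: stack empty but input remains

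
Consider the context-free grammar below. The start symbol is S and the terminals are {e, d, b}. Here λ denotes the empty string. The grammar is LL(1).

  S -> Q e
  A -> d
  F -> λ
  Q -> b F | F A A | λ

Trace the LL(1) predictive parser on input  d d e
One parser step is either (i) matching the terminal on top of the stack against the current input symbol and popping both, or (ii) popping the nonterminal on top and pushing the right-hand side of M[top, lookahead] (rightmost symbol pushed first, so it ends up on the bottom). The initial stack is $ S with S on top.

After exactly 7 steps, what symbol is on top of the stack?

     Stack      Input    Action
  1  $ S        d d e $  expand S -> Q e
  2  $ e Q      d d e $  expand Q -> F A A
  3  $ e A A F  d d e $  expand F -> λ
  4  $ e A A    d d e $  expand A -> d
  5  $ e A d    d d e $  match d
  6  $ e A      d e $    expand A -> d
  7  $ e d      d e $    match d
Stack after step 7: $ e (top = e).

e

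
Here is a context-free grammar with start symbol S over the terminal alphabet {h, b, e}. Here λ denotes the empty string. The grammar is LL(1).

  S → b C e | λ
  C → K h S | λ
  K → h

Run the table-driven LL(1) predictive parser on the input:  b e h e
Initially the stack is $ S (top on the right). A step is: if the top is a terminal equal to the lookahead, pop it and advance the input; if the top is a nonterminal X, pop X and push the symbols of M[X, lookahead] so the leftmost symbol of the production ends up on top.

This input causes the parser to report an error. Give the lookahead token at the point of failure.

h

     Stack    Input      Action
  1  $ S      b e h e $  expand S → b C e
  2  $ e C b  b e h e $  match b
  3  $ e C    e h e $    expand C → λ
  4  $ e      e h e $    match e
  5  $        h e $      error: stack empty but input remains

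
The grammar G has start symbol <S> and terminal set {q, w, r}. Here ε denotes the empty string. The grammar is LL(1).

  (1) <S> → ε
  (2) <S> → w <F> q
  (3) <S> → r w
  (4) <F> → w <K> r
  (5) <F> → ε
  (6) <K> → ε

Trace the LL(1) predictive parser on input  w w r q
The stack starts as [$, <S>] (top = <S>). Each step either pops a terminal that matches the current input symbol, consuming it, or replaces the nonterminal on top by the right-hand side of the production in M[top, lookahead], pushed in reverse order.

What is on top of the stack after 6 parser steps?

step 1: stack=$ <S>  input=w w r q $  — expand <S> → w <F> q
step 2: stack=$ q <F> w  input=w w r q $  — match w
step 3: stack=$ q <F>  input=w r q $  — expand <F> → w <K> r
step 4: stack=$ q r <K> w  input=w r q $  — match w
step 5: stack=$ q r <K>  input=r q $  — expand <K> → ε
step 6: stack=$ q r  input=r q $  — match r
Stack after step 6: $ q (top = q).

q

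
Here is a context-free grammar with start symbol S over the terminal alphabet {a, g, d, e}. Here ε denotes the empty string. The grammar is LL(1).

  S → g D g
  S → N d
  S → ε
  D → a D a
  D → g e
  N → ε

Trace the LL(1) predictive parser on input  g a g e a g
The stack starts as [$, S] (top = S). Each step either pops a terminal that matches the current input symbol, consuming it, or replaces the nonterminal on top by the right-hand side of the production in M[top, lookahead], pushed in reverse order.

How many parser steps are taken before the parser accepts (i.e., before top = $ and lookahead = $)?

9

step 1: stack=$ S  input=g a g e a g $  — expand S → g D g
step 2: stack=$ g D g  input=g a g e a g $  — match g
step 3: stack=$ g D  input=a g e a g $  — expand D → a D a
step 4: stack=$ g a D a  input=a g e a g $  — match a
step 5: stack=$ g a D  input=g e a g $  — expand D → g e
step 6: stack=$ g a e g  input=g e a g $  — match g
step 7: stack=$ g a e  input=e a g $  — match e
step 8: stack=$ g a  input=a g $  — match a
step 9: stack=$ g  input=g $  — match g
Accept reached after 9 steps.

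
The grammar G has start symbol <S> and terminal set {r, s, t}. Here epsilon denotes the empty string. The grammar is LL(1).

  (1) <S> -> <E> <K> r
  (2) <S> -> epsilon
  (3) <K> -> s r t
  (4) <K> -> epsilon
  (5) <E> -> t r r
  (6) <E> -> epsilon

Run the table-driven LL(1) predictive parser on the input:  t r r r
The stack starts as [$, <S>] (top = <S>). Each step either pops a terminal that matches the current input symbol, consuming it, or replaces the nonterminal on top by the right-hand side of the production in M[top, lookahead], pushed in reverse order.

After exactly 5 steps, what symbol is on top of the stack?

step 1: stack=$ <S>  input=t r r r $  — expand <S> -> <E> <K> r
step 2: stack=$ r <K> <E>  input=t r r r $  — expand <E> -> t r r
step 3: stack=$ r <K> r r t  input=t r r r $  — match t
step 4: stack=$ r <K> r r  input=r r r $  — match r
step 5: stack=$ r <K> r  input=r r $  — match r
Stack after step 5: $ r <K> (top = <K>).

<K>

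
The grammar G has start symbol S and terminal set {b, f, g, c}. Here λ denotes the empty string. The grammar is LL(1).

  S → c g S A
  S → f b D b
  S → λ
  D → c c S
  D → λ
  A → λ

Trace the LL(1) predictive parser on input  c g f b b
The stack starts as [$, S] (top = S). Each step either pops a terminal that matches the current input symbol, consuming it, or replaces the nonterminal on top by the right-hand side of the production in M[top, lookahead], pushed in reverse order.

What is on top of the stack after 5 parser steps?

step 1: stack=$ S  input=c g f b b $  — expand S → c g S A
step 2: stack=$ A S g c  input=c g f b b $  — match c
step 3: stack=$ A S g  input=g f b b $  — match g
step 4: stack=$ A S  input=f b b $  — expand S → f b D b
step 5: stack=$ A b D b f  input=f b b $  — match f
Stack after step 5: $ A b D b (top = b).

b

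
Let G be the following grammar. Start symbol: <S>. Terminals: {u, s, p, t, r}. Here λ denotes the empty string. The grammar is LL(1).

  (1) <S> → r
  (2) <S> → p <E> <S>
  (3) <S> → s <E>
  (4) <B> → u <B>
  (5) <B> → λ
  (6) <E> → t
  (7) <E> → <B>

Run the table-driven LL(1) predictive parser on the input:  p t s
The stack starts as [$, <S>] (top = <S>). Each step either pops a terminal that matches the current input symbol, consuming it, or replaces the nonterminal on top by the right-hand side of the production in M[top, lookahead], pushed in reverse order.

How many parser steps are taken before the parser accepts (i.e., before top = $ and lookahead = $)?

step 1: stack=$ <S>  input=p t s $  — expand <S> → p <E> <S>
step 2: stack=$ <S> <E> p  input=p t s $  — match p
step 3: stack=$ <S> <E>  input=t s $  — expand <E> → t
step 4: stack=$ <S> t  input=t s $  — match t
step 5: stack=$ <S>  input=s $  — expand <S> → s <E>
step 6: stack=$ <E> s  input=s $  — match s
step 7: stack=$ <E>  input=$  — expand <E> → <B>
step 8: stack=$ <B>  input=$  — expand <B> → λ
Accept reached after 8 steps.

8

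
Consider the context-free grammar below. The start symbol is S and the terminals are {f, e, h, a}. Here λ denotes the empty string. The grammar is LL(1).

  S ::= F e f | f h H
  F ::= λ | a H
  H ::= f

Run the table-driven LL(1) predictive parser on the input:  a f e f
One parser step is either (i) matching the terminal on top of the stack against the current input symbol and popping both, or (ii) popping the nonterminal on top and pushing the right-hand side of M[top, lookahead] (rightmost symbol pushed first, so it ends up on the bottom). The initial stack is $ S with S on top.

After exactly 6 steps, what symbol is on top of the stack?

step 1: stack=$ S  input=a f e f $  — expand S ::= F e f
step 2: stack=$ f e F  input=a f e f $  — expand F ::= a H
step 3: stack=$ f e H a  input=a f e f $  — match a
step 4: stack=$ f e H  input=f e f $  — expand H ::= f
step 5: stack=$ f e f  input=f e f $  — match f
step 6: stack=$ f e  input=e f $  — match e
Stack after step 6: $ f (top = f).

f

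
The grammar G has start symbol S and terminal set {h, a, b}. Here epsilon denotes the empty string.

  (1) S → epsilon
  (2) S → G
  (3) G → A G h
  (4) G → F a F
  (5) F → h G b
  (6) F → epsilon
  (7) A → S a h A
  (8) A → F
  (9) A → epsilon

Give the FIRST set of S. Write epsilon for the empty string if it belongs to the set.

FIRST(F): from F→h G b we get {h}; from F→epsilon we get {epsilon}. So FIRST(F) = {epsilon, h}.
FIRST(S): from S→epsilon we get {epsilon}; from S→G we get {a, h}. So FIRST(S) = {epsilon, a, h}.
FIRST(A): from A→S a h A we get {a, h}; from A→F we get {epsilon, h}; from A→epsilon we get {epsilon}. So FIRST(A) = {epsilon, a, h}.
FIRST(G): from G→A G h we get {a, h}; from G→F a F we get {a, h}. So FIRST(G) = {a, h}.

{epsilon, a, h}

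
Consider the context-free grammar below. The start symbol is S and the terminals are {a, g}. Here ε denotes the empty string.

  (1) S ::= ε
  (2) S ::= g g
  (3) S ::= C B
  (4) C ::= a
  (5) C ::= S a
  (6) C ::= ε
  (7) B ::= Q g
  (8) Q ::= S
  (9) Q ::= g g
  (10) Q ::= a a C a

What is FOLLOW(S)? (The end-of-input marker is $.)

FIRST(S): from S::=ε we get {ε}; from S::=g g we get {g}; from S::=C B we get {a, g}. So FIRST(S) = {ε, a, g}.
FIRST(C): from C::=a we get {a}; from C::=S a we get {a, g}; from C::=ε we get {ε}. So FIRST(C) = {ε, a, g}.
FIRST(Q): from Q::=S we get {ε, a, g}; from Q::=g g we get {g}; from Q::=a a C a we get {a}. So FIRST(Q) = {ε, a, g}.
FIRST(B): from B::=Q g we get {a, g}. So FIRST(B) = {a, g}.
FOLLOW(S) includes $ since S is the start symbol.
FOLLOW(C): in S::=C B, C is followed by B with FIRST {a, g}; in Q::=a a C a, C is followed by a with FIRST {a}. Thus FOLLOW(C) = {a, g}.
FOLLOW(Q): in B::=Q g, Q is followed by g with FIRST {g}. Thus FOLLOW(Q) = {g}.
FOLLOW(S): in C::=S a, S is followed by a with FIRST {a}; in Q::=S, the suffix after S is empty, so FOLLOW(S) ⊇ FOLLOW(Q) = {g}. Thus FOLLOW(S) = {$, a, g}.
FOLLOW(B): in S::=C B, the suffix after B is empty, so FOLLOW(B) ⊇ FOLLOW(S) = {$, a, g}. Thus FOLLOW(B) = {$, a, g}.

{$, a, g}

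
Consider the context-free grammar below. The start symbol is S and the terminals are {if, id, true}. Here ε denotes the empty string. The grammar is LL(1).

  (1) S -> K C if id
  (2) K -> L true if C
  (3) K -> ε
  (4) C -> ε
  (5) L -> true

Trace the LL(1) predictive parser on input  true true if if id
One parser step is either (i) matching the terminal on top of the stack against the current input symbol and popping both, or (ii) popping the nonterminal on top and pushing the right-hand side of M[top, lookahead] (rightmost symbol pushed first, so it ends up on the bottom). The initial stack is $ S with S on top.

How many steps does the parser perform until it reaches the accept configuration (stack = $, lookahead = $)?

      Stack                     Input                 Action
   1  $ S                       true true if if id $  expand S -> K C if id
   2  $ id if C K               true true if if id $  expand K -> L true if C
   3  $ id if C C if true L     true true if if id $  expand L -> true
   4  $ id if C C if true true  true true if if id $  match true
   5  $ id if C C if true       true if if id $       match true
   6  $ id if C C if            if if id $            match if
   7  $ id if C C               if id $               expand C -> ε
   8  $ id if C                 if id $               expand C -> ε
   9  $ id if                   if id $               match if
  10  $ id                      id $                  match id
Accept reached after 10 steps.

10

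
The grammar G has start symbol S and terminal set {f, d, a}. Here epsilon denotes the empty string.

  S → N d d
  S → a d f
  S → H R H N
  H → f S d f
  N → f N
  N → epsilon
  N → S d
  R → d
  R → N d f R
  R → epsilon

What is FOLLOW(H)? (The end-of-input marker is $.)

FIRST(H) = {f}
FIRST(S) = {a, d, f}  (via N d d, H R H N)
FIRST(N) = {epsilon, a, d, f}  (via S d)
FIRST(R) = {epsilon, a, d, f}  (via N d f R)
FOLLOW(S) includes $ since S is the start symbol.
FOLLOW(S): in H→f S d f, S is followed by d f with FIRST {d}; in N→S d, S is followed by d with FIRST {d}. Thus FOLLOW(S) = {$, d}.
FOLLOW(H): in S→H R H N (occurrence 1), H is followed by R H N with FIRST {a, d, f}; in S→H R H N (occurrence 2), H is followed by N with FIRST {epsilon, a, d, f}; in S→H R H N (occurrence 2), the suffix after H is nullable, so FOLLOW(H) ⊇ FOLLOW(S) = {$, d}. Thus FOLLOW(H) = {$, a, d, f}.
FOLLOW(N): in S→N d d, N is followed by d d with FIRST {d}; in S→H R H N, the suffix after N is empty, so FOLLOW(N) ⊇ FOLLOW(S) = {$, d}; in N→f N, the suffix after N is empty (adds nothing new); in R→N d f R, N is followed by d f R with FIRST {d}. Thus FOLLOW(N) = {$, d}.
FOLLOW(R): in S→H R H N, R is followed by H N with FIRST {f}; in R→N d f R, the suffix after R is empty (adds nothing new). Thus FOLLOW(R) = {f}.

{$, a, d, f}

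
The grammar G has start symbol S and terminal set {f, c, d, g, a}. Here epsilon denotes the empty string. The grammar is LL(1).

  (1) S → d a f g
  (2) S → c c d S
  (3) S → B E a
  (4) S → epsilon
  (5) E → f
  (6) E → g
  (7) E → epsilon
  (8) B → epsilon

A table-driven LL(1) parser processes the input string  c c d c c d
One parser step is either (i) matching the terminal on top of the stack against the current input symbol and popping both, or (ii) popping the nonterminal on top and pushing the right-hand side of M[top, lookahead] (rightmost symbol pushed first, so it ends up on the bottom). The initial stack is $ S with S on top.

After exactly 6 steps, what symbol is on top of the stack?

c

step 1: stack=$ S  input=c c d c c d $  — expand S → c c d S
step 2: stack=$ S d c c  input=c c d c c d $  — match c
step 3: stack=$ S d c  input=c d c c d $  — match c
step 4: stack=$ S d  input=d c c d $  — match d
step 5: stack=$ S  input=c c d $  — expand S → c c d S
step 6: stack=$ S d c c  input=c c d $  — match c
Stack after step 6: $ S d c (top = c).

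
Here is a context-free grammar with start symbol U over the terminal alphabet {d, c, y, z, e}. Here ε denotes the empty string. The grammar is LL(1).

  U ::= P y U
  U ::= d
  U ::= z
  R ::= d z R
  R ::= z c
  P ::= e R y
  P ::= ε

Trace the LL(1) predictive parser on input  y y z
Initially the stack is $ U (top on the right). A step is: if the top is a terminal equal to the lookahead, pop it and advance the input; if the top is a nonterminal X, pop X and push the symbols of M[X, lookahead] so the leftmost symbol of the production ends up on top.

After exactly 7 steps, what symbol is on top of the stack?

     Stack    Input    Action
  1  $ U      y y z $  expand U ::= P y U
  2  $ U y P  y y z $  expand P ::= ε
  3  $ U y    y y z $  match y
  4  $ U      y z $    expand U ::= P y U
  5  $ U y P  y z $    expand P ::= ε
  6  $ U y    y z $    match y
  7  $ U      z $      expand U ::= z
Stack after step 7: $ z (top = z).

z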